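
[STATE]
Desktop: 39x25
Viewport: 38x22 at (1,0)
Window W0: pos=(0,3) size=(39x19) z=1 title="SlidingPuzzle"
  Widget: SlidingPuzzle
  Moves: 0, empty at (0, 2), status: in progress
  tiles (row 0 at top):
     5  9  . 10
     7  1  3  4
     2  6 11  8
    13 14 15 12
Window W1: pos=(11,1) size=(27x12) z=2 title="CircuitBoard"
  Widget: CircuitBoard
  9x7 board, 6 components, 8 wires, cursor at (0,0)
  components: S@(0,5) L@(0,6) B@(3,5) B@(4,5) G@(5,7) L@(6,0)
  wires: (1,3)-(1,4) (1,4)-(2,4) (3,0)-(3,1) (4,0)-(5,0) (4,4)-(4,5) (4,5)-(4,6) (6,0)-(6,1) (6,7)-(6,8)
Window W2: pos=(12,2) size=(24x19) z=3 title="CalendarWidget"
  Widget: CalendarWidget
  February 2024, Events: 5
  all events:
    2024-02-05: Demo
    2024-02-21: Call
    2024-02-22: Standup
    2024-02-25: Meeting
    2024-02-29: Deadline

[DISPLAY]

                                      
          ┏━━━━━━━━━━━━━━━━━━━━━━━━━┓ 
          ┃┏━━━━━━━━━━━━━━━━━━━━━━┓ ┃ 
━━━━━━━━━━┠┃ CalendarWidget       ┃─┨┓
 SlidingPu┃┠──────────────────────┨ ┃┃
──────────┃┃    February 2024     ┃S┃┨
┌────┬────┃┃Mo Tu We Th Fr Sa Su  ┃ ┃┃
│  5 │  9 ┃┃          1  2  3  4  ┃ ┃┃
├────┼────┃┃ 5*  6  7  8  9 10 11 ┃ ┃┃
│  7 │  1 ┃┃12 13 14 15 16 17 18  ┃ ┃┃
├────┼────┃┃19 20 21* 22* 23 24 25┃ ┃┃
│  2 │  6 ┃┃26 27 28 29*          ┃B┃┃
├────┼────┗┃                      ┃━┛┃
│ 13 │ 14 │┃                      ┃  ┃
└────┴────┴┃                      ┃  ┃
Moves: 0   ┃                      ┃  ┃
           ┃                      ┃  ┃
           ┃                      ┃  ┃
           ┃                      ┃  ┃
           ┃                      ┃  ┃
           ┗━━━━━━━━━━━━━━━━━━━━━━┛  ┃
━━━━━━━━━━━━━━━━━━━━━━━━━━━━━━━━━━━━━┛


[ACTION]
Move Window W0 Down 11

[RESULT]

                                      
          ┏━━━━━━━━━━━━━━━━━━━━━━━━━┓ 
          ┃┏━━━━━━━━━━━━━━━━━━━━━━┓ ┃ 
          ┠┃ CalendarWidget       ┃─┨ 
          ┃┠──────────────────────┨ ┃ 
          ┃┃    February 2024     ┃S┃ 
━━━━━━━━━━┃┃Mo Tu We Th Fr Sa Su  ┃ ┃┓
 SlidingPu┃┃          1  2  3  4  ┃ ┃┃
──────────┃┃ 5*  6  7  8  9 10 11 ┃ ┃┨
┌────┬────┃┃12 13 14 15 16 17 18  ┃ ┃┃
│  5 │  9 ┃┃19 20 21* 22* 23 24 25┃ ┃┃
├────┼────┃┃26 27 28 29*          ┃B┃┃
│  7 │  1 ┗┃                      ┃━┛┃
├────┼────┼┃                      ┃  ┃
│  2 │  6 │┃                      ┃  ┃
├────┼────┼┃                      ┃  ┃
│ 13 │ 14 │┃                      ┃  ┃
└────┴────┴┃                      ┃  ┃
Moves: 0   ┃                      ┃  ┃
           ┃                      ┃  ┃
           ┗━━━━━━━━━━━━━━━━━━━━━━┛  ┃
                                     ┃


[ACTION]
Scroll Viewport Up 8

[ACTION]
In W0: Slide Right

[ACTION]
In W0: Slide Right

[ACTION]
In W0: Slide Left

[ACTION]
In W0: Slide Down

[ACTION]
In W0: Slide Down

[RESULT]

                                      
          ┏━━━━━━━━━━━━━━━━━━━━━━━━━┓ 
          ┃┏━━━━━━━━━━━━━━━━━━━━━━┓ ┃ 
          ┠┃ CalendarWidget       ┃─┨ 
          ┃┠──────────────────────┨ ┃ 
          ┃┃    February 2024     ┃S┃ 
━━━━━━━━━━┃┃Mo Tu We Th Fr Sa Su  ┃ ┃┓
 SlidingPu┃┃          1  2  3  4  ┃ ┃┃
──────────┃┃ 5*  6  7  8  9 10 11 ┃ ┃┨
┌────┬────┃┃12 13 14 15 16 17 18  ┃ ┃┃
│  5 │    ┃┃19 20 21* 22* 23 24 25┃ ┃┃
├────┼────┃┃26 27 28 29*          ┃B┃┃
│  7 │  1 ┗┃                      ┃━┛┃
├────┼────┼┃                      ┃  ┃
│  2 │  6 │┃                      ┃  ┃
├────┼────┼┃                      ┃  ┃
│ 13 │ 14 │┃                      ┃  ┃
└────┴────┴┃                      ┃  ┃
Moves: 3   ┃                      ┃  ┃
           ┃                      ┃  ┃
           ┗━━━━━━━━━━━━━━━━━━━━━━┛  ┃
                                     ┃


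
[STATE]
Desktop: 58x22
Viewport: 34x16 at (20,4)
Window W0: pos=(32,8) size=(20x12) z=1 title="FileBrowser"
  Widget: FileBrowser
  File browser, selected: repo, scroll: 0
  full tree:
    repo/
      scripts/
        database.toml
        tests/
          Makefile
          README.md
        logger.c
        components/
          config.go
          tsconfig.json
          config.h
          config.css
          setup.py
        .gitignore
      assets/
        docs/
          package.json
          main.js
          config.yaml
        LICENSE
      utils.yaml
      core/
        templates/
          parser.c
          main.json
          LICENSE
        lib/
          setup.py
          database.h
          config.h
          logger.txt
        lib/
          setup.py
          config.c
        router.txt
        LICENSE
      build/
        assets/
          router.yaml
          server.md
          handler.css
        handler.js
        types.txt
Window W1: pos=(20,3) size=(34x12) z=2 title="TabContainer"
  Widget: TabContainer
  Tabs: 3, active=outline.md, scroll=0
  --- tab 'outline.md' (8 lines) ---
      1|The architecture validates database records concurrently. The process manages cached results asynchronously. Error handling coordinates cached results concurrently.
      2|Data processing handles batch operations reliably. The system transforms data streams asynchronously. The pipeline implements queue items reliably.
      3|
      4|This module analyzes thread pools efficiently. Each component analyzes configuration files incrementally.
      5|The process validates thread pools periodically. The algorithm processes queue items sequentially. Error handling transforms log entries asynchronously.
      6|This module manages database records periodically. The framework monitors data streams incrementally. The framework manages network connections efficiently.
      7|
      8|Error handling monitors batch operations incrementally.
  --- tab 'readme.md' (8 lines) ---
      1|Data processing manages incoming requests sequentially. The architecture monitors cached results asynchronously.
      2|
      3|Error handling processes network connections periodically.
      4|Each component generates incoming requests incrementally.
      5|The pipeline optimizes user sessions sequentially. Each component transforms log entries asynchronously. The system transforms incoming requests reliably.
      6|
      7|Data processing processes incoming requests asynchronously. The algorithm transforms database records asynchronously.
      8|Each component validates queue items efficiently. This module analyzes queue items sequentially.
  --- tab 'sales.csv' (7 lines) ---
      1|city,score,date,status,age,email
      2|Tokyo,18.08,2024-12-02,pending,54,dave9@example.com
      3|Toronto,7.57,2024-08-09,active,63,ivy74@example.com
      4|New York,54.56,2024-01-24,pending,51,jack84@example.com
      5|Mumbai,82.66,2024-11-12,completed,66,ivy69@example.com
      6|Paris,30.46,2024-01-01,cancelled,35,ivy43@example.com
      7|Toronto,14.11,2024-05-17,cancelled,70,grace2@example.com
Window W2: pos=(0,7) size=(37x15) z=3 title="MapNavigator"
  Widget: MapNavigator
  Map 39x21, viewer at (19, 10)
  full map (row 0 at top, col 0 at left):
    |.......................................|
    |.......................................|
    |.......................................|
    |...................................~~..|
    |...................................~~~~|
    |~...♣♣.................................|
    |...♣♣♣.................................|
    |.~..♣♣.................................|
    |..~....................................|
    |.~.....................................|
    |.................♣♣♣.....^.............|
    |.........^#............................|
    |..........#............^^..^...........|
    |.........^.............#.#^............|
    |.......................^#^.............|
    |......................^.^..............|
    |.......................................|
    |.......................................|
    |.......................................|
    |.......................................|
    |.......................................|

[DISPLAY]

┃ TabContainer                   ┃
┠────────────────────────────────┨
┃[outline.md]│ readme.md │ sales.┃
━━━━━━━━━━━━━━━━┓────────────────┃
                ┃ validates datab┃
────────────────┨handles batch op┃
................┃                ┃
................┃yzes thread pool┃
................┃dates thread poo┃
................┃ges database rec┃
................┃━━━━━━━━━━━━━━━━┛
....^...........┃[+] core/     ┃  
................┃[+] build/    ┃  
..^^..^.........┃              ┃  
..#.#^..........┃              ┃  
..^#^...........┃━━━━━━━━━━━━━━┛  


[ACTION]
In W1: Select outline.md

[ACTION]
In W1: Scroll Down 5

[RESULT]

┃ TabContainer                   ┃
┠────────────────────────────────┨
┃[outline.md]│ readme.md │ sales.┃
━━━━━━━━━━━━━━━━┓────────────────┃
                ┃ges database rec┃
────────────────┨                ┃
................┃onitors batch op┃
................┃                ┃
................┃                ┃
................┃                ┃
................┃━━━━━━━━━━━━━━━━┛
....^...........┃[+] core/     ┃  
................┃[+] build/    ┃  
..^^..^.........┃              ┃  
..#.#^..........┃              ┃  
..^#^...........┃━━━━━━━━━━━━━━┛  


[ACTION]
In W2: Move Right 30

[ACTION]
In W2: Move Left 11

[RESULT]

┃ TabContainer                   ┃
┠────────────────────────────────┨
┃[outline.md]│ readme.md │ sales.┃
━━━━━━━━━━━━━━━━┓────────────────┃
                ┃ges database rec┃
────────────────┨                ┃
..........      ┃onitors batch op┃
..........      ┃                ┃
..........      ┃                ┃
..........      ┃                ┃
..........      ┃━━━━━━━━━━━━━━━━┛
..........      ┃[+] core/     ┃  
..........      ┃[+] build/    ┃  
..........      ┃              ┃  
..........      ┃              ┃  
..........      ┃━━━━━━━━━━━━━━┛  


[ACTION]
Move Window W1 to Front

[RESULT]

┃ TabContainer                   ┃
┠────────────────────────────────┨
┃[outline.md]│ readme.md │ sales.┃
┃────────────────────────────────┃
┃This module manages database rec┃
┃                                ┃
┃Error handling monitors batch op┃
┃                                ┃
┃                                ┃
┃                                ┃
┗━━━━━━━━━━━━━━━━━━━━━━━━━━━━━━━━┛
..........      ┃[+] core/     ┃  
..........      ┃[+] build/    ┃  
..........      ┃              ┃  
..........      ┃              ┃  
..........      ┃━━━━━━━━━━━━━━┛  


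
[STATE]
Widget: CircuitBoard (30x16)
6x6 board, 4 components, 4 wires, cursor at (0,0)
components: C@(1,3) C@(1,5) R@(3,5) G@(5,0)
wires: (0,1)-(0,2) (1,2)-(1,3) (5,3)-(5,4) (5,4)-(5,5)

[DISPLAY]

   0 1 2 3 4 5                
0  [.]  · ─ ·                 
                              
1           · ─ C       C     
                              
2                             
                              
3                       R     
                              
4                             
                              
5   G           · ─ · ─ ·     
Cursor: (0,0)                 
                              
                              
                              


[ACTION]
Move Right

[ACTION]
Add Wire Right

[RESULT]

   0 1 2 3 4 5                
0      [.]─ ·                 
                              
1           · ─ C       C     
                              
2                             
                              
3                       R     
                              
4                             
                              
5   G           · ─ · ─ ·     
Cursor: (0,1)                 
                              
                              
                              


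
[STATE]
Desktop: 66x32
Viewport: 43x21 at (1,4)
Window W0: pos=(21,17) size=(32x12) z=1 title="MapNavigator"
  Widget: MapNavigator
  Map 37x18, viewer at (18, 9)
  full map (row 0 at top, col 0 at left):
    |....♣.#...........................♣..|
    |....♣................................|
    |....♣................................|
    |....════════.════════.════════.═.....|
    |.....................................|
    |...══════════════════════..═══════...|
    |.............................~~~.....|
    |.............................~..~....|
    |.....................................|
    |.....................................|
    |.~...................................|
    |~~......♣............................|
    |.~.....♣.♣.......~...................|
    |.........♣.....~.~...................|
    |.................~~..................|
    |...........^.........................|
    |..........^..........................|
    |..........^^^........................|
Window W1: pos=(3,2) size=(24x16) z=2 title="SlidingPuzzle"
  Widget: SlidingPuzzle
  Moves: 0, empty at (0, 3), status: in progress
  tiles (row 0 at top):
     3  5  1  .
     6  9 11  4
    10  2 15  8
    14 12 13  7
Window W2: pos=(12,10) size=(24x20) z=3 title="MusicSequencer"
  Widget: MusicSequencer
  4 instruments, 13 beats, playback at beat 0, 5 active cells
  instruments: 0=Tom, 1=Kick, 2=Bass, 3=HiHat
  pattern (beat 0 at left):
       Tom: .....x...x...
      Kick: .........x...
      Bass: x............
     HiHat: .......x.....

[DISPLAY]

  ┠──────────────────────┨                 
  ┃┌────┬────┬────┬────┐ ┃                 
  ┃│  3 │  5 │  1 │    │ ┃                 
  ┃├────┼────┼────┼────┤ ┃                 
  ┃│  6 │  9 │ 11 │  4 │ ┃                 
  ┃├────┼────┼────┼────┤ ┃                 
  ┃│ 10 │  ┏━━━━━━━━━━━━━━━━━━━━━━┓        
  ┃├────┼──┃ MusicSequencer       ┃        
  ┃│ 14 │ 1┠──────────────────────┨        
  ┃└────┴──┃      ▼123456789012   ┃        
  ┃Moves: 0┃   Tom·····█···█···   ┃        
  ┃        ┃  Kick·········█···   ┃        
  ┃        ┃  Bass█············   ┃        
  ┗━━━━━━━━┃ HiHat·······█·····   ┃━━━━━━━━
           ┃                      ┃        
           ┃                      ┃────────
           ┃                      ┃════════
           ┃                      ┃........
           ┃                      ┃........
           ┃                      ┃........
           ┃                      ┃.@......


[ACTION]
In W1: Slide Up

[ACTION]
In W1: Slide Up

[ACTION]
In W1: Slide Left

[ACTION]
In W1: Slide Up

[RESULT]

  ┠──────────────────────┨                 
  ┃┌────┬────┬────┬────┐ ┃                 
  ┃│  3 │  5 │  1 │  4 │ ┃                 
  ┃├────┼────┼────┼────┤ ┃                 
  ┃│  6 │  9 │ 11 │  8 │ ┃                 
  ┃├────┼────┼────┼────┤ ┃                 
  ┃│ 10 │  ┏━━━━━━━━━━━━━━━━━━━━━━┓        
  ┃├────┼──┃ MusicSequencer       ┃        
  ┃│ 14 │ 1┠──────────────────────┨        
  ┃└────┴──┃      ▼123456789012   ┃        
  ┃Moves: 3┃   Tom·····█···█···   ┃        
  ┃        ┃  Kick·········█···   ┃        
  ┃        ┃  Bass█············   ┃        
  ┗━━━━━━━━┃ HiHat·······█·····   ┃━━━━━━━━
           ┃                      ┃        
           ┃                      ┃────────
           ┃                      ┃════════
           ┃                      ┃........
           ┃                      ┃........
           ┃                      ┃........
           ┃                      ┃.@......


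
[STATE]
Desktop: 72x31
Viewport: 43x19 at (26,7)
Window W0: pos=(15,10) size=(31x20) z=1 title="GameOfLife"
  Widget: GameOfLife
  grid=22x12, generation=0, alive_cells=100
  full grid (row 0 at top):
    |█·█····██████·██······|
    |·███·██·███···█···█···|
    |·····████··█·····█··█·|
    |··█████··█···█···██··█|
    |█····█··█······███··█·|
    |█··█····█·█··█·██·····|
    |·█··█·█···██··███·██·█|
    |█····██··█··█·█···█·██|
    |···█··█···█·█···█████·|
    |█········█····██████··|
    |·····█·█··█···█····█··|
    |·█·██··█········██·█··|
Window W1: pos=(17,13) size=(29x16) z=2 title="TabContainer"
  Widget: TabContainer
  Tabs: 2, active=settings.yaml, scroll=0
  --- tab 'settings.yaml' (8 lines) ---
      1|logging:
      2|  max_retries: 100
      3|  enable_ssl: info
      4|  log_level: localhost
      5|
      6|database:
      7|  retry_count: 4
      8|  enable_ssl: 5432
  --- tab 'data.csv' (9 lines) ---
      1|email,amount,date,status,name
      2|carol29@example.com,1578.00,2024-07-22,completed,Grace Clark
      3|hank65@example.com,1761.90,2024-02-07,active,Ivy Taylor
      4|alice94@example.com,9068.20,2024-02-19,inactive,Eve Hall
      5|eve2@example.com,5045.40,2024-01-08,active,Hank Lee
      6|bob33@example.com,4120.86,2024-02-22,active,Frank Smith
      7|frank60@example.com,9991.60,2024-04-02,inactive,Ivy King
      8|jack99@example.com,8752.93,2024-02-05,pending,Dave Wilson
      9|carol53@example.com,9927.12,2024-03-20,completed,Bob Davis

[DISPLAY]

                                           
                                           
                                           
━━━━━━━━━━━━━━━━━━━┓                       
e                  ┃                       
───────────────────┨                       
━━━━━━━━━━━━━━━━━━━┓                       
ainer              ┃                       
───────────────────┨                       
s.yaml]│ data.csv  ┃                       
───────────────────┃                       
                   ┃                       
tries: 100         ┃                       
_ssl: info         ┃                       
vel: localhost     ┃                       
                   ┃                       
:                  ┃                       
count: 4           ┃                       
_ssl: 5432         ┃                       


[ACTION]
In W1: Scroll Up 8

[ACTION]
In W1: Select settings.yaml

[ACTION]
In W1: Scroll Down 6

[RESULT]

                                           
                                           
                                           
━━━━━━━━━━━━━━━━━━━┓                       
e                  ┃                       
───────────────────┨                       
━━━━━━━━━━━━━━━━━━━┓                       
ainer              ┃                       
───────────────────┨                       
s.yaml]│ data.csv  ┃                       
───────────────────┃                       
count: 4           ┃                       
_ssl: 5432         ┃                       
                   ┃                       
                   ┃                       
                   ┃                       
                   ┃                       
                   ┃                       
                   ┃                       


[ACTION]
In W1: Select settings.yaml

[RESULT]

                                           
                                           
                                           
━━━━━━━━━━━━━━━━━━━┓                       
e                  ┃                       
───────────────────┨                       
━━━━━━━━━━━━━━━━━━━┓                       
ainer              ┃                       
───────────────────┨                       
s.yaml]│ data.csv  ┃                       
───────────────────┃                       
                   ┃                       
tries: 100         ┃                       
_ssl: info         ┃                       
vel: localhost     ┃                       
                   ┃                       
:                  ┃                       
count: 4           ┃                       
_ssl: 5432         ┃                       


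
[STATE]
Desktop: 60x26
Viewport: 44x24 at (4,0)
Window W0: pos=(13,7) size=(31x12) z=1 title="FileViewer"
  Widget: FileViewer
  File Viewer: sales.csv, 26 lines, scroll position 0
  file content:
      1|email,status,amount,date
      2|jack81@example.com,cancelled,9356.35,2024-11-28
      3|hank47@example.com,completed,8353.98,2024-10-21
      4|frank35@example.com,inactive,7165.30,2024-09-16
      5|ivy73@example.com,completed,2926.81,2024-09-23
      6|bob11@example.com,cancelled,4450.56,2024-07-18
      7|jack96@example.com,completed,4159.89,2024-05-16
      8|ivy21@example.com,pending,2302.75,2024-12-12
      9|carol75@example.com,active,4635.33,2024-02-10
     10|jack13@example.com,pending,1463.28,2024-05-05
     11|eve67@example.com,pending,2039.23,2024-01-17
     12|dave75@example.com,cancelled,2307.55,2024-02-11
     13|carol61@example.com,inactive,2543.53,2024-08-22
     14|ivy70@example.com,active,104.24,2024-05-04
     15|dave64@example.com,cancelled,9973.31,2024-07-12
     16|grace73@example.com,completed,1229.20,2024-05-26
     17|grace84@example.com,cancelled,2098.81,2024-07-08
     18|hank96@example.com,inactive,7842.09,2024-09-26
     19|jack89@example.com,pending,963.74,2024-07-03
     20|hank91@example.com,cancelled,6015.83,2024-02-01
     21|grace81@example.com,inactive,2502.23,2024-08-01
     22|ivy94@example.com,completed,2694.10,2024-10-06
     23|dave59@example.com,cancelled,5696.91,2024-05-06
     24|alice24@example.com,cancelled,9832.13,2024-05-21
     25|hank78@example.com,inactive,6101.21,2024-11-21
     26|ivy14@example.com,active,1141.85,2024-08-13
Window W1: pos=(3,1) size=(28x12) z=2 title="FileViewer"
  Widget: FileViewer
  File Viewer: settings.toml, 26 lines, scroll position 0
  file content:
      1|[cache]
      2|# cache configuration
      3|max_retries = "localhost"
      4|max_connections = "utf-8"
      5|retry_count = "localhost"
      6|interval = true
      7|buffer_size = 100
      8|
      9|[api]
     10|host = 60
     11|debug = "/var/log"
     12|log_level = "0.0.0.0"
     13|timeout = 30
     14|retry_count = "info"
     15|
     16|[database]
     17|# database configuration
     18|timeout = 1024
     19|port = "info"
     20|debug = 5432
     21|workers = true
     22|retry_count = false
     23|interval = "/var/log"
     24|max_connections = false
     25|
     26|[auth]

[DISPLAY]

                                            
━━━━━━━━━━━━━━━━━━━━━━━━━━┓                 
 FileViewer               ┃                 
──────────────────────────┨                 
[cache]                  ▲┃                 
# cache configuration    █┃                 
max_retries = "localhost"░┃                 
max_connections = "utf-8"░┃━━━━━━━━━━━━┓    
retry_count = "localhost"░┃            ┃    
interval = true          ░┃────────────┨    
buffer_size = 100        ░┃nt,date    ▲┃    
                         ▼┃m,cancelled█┃    
━━━━━━━━━━━━━━━━━━━━━━━━━━┛m,completed░┃    
         ┃frank35@example.com,inactive░┃    
         ┃ivy73@example.com,completed,░┃    
         ┃bob11@example.com,cancelled,░┃    
         ┃jack96@example.com,completed░┃    
         ┃ivy21@example.com,pending,23▼┃    
         ┗━━━━━━━━━━━━━━━━━━━━━━━━━━━━━┛    
                                            
                                            
                                            
                                            
                                            


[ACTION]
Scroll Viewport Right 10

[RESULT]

                                            
━━━━━━━━━━━━━━━━┓                           
r               ┃                           
────────────────┨                           
               ▲┃                           
nfiguration    █┃                           
s = "localhost"░┃                           
tions = "utf-8"░┃━━━━━━━━━━━━┓              
t = "localhost"░┃            ┃              
 true          ░┃────────────┨              
e = 100        ░┃nt,date    ▲┃              
               ▼┃m,cancelled█┃              
━━━━━━━━━━━━━━━━┛m,completed░┃              
frank35@example.com,inactive░┃              
ivy73@example.com,completed,░┃              
bob11@example.com,cancelled,░┃              
jack96@example.com,completed░┃              
ivy21@example.com,pending,23▼┃              
━━━━━━━━━━━━━━━━━━━━━━━━━━━━━┛              
                                            
                                            
                                            
                                            
                                            


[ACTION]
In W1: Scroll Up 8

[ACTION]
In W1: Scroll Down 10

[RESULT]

                                            
━━━━━━━━━━━━━━━━┓                           
r               ┃                           
────────────────┨                           
var/log"       ▲┃                           
= "0.0.0.0"    ░┃                           
30             ░┃                           
t = "info"     ░┃━━━━━━━━━━━━┓              
               █┃            ┃              
               ░┃────────────┨              
 configuration ░┃nt,date    ▲┃              
1024           ▼┃m,cancelled█┃              
━━━━━━━━━━━━━━━━┛m,completed░┃              
frank35@example.com,inactive░┃              
ivy73@example.com,completed,░┃              
bob11@example.com,cancelled,░┃              
jack96@example.com,completed░┃              
ivy21@example.com,pending,23▼┃              
━━━━━━━━━━━━━━━━━━━━━━━━━━━━━┛              
                                            
                                            
                                            
                                            
                                            


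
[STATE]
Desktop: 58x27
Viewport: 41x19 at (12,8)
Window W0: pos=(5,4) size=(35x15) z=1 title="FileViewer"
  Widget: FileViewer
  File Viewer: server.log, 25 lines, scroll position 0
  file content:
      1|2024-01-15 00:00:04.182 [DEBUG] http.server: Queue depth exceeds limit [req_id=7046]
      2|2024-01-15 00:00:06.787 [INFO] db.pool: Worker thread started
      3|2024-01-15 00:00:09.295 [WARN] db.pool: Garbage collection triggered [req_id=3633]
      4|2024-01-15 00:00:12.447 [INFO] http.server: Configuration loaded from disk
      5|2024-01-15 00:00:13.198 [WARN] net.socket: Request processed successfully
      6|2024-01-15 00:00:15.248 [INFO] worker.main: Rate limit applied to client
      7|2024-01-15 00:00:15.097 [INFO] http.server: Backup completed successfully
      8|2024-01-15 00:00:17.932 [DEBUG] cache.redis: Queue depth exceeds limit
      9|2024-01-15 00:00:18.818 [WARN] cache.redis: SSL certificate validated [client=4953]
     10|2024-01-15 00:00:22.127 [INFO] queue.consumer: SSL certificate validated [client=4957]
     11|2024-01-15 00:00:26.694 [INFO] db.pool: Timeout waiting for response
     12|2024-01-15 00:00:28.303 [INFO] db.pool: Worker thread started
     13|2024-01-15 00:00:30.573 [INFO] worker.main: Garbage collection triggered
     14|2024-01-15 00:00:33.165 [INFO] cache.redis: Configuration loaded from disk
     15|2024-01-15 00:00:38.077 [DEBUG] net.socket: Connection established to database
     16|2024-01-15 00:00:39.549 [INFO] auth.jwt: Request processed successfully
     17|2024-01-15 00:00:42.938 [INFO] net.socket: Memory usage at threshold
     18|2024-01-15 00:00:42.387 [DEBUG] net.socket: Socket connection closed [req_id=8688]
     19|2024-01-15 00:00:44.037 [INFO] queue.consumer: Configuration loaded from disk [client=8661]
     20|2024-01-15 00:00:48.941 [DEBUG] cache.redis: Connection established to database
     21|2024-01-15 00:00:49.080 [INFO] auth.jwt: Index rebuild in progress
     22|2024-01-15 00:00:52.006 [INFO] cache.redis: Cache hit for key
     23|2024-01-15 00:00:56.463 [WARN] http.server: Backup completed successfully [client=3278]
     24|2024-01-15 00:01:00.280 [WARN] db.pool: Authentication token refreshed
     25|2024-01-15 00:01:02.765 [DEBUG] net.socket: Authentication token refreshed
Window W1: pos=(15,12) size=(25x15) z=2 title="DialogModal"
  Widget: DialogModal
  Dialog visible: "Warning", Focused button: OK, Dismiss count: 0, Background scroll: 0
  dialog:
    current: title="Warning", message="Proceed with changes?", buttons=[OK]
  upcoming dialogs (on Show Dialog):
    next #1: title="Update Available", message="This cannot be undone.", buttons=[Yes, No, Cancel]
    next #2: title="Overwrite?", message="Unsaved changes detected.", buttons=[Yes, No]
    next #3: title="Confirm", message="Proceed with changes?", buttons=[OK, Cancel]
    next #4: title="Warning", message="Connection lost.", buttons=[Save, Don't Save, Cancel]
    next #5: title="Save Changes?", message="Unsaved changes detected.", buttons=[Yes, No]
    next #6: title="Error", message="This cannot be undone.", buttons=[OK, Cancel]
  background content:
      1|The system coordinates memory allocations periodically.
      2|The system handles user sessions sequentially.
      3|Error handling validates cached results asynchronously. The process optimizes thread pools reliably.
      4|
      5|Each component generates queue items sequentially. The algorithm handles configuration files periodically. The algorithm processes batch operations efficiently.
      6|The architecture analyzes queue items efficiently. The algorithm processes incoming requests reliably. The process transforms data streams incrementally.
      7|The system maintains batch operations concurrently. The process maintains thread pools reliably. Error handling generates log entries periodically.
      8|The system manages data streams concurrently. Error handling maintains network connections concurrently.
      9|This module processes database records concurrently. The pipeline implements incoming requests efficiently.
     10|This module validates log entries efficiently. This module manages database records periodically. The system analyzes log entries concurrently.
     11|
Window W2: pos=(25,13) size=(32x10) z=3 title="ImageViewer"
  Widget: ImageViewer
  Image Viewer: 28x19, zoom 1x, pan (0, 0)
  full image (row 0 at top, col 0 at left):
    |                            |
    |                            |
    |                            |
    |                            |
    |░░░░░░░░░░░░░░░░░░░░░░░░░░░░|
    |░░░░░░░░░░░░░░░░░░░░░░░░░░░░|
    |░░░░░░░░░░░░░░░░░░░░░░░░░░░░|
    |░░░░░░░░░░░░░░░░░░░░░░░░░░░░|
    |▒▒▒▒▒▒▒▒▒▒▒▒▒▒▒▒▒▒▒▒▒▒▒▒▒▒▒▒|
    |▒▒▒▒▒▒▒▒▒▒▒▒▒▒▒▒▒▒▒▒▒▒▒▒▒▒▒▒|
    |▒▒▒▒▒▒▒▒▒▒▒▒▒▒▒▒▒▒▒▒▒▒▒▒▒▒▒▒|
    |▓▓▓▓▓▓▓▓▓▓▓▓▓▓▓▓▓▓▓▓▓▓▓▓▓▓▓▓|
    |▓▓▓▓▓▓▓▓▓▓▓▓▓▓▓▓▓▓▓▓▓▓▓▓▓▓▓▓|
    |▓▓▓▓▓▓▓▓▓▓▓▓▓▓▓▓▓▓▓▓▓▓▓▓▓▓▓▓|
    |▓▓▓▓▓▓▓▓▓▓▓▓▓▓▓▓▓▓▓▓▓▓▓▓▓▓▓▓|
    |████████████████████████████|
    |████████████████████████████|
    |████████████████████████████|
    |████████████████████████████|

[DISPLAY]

1-15 00:00:06.787 [INFO] d█┃             
1-15 00:00:09.295 [WARN] d░┃             
1-15 00:00:12.447 [INFO] h░┃             
1-15 00:00:13.198 [WARN] n░┃             
1-1┏━━━━━━━━━━━━━━━━━━━━━━━┓             
1-1┃ DialogMo┏━━━━━━━━━━━━━━━━━━━━━━━━━━━
1-1┠─────────┃ ImageViewer               
1-1┃The syste┠───────────────────────────
1-1┃The syste┃                           
1-1┃Error han┃                           
━━━┃  ┌──────┃                           
   ┃Ea│     W┃                           
   ┃Th│Procee┃░░░░░░░░░░░░░░░░░░░░░░░░░░░
   ┃Th│      ┃░░░░░░░░░░░░░░░░░░░░░░░░░░░
   ┃Th└──────┗━━━━━━━━━━━━━━━━━━━━━━━━━━━
   ┃This module processes d┃             
   ┃This module validates l┃             
   ┃                       ┃             
   ┗━━━━━━━━━━━━━━━━━━━━━━━┛             


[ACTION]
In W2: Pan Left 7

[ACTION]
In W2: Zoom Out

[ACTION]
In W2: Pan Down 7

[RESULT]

1-15 00:00:06.787 [INFO] d█┃             
1-15 00:00:09.295 [WARN] d░┃             
1-15 00:00:12.447 [INFO] h░┃             
1-15 00:00:13.198 [WARN] n░┃             
1-1┏━━━━━━━━━━━━━━━━━━━━━━━┓             
1-1┃ DialogMo┏━━━━━━━━━━━━━━━━━━━━━━━━━━━
1-1┠─────────┃ ImageViewer               
1-1┃The syste┠───────────────────────────
1-1┃The syste┃░░░░░░░░░░░░░░░░░░░░░░░░░░░
1-1┃Error han┃▒▒▒▒▒▒▒▒▒▒▒▒▒▒▒▒▒▒▒▒▒▒▒▒▒▒▒
━━━┃  ┌──────┃▒▒▒▒▒▒▒▒▒▒▒▒▒▒▒▒▒▒▒▒▒▒▒▒▒▒▒
   ┃Ea│     W┃▒▒▒▒▒▒▒▒▒▒▒▒▒▒▒▒▒▒▒▒▒▒▒▒▒▒▒
   ┃Th│Procee┃▓▓▓▓▓▓▓▓▓▓▓▓▓▓▓▓▓▓▓▓▓▓▓▓▓▓▓
   ┃Th│      ┃▓▓▓▓▓▓▓▓▓▓▓▓▓▓▓▓▓▓▓▓▓▓▓▓▓▓▓
   ┃Th└──────┗━━━━━━━━━━━━━━━━━━━━━━━━━━━
   ┃This module processes d┃             
   ┃This module validates l┃             
   ┃                       ┃             
   ┗━━━━━━━━━━━━━━━━━━━━━━━┛             


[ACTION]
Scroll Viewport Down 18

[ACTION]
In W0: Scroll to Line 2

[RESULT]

1-15 00:00:09.295 [WARN] d█┃             
1-15 00:00:12.447 [INFO] h░┃             
1-15 00:00:13.198 [WARN] n░┃             
1-15 00:00:15.248 [INFO] w░┃             
1-1┏━━━━━━━━━━━━━━━━━━━━━━━┓             
1-1┃ DialogMo┏━━━━━━━━━━━━━━━━━━━━━━━━━━━
1-1┠─────────┃ ImageViewer               
1-1┃The syste┠───────────────────────────
1-1┃The syste┃░░░░░░░░░░░░░░░░░░░░░░░░░░░
1-1┃Error han┃▒▒▒▒▒▒▒▒▒▒▒▒▒▒▒▒▒▒▒▒▒▒▒▒▒▒▒
━━━┃  ┌──────┃▒▒▒▒▒▒▒▒▒▒▒▒▒▒▒▒▒▒▒▒▒▒▒▒▒▒▒
   ┃Ea│     W┃▒▒▒▒▒▒▒▒▒▒▒▒▒▒▒▒▒▒▒▒▒▒▒▒▒▒▒
   ┃Th│Procee┃▓▓▓▓▓▓▓▓▓▓▓▓▓▓▓▓▓▓▓▓▓▓▓▓▓▓▓
   ┃Th│      ┃▓▓▓▓▓▓▓▓▓▓▓▓▓▓▓▓▓▓▓▓▓▓▓▓▓▓▓
   ┃Th└──────┗━━━━━━━━━━━━━━━━━━━━━━━━━━━
   ┃This module processes d┃             
   ┃This module validates l┃             
   ┃                       ┃             
   ┗━━━━━━━━━━━━━━━━━━━━━━━┛             
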